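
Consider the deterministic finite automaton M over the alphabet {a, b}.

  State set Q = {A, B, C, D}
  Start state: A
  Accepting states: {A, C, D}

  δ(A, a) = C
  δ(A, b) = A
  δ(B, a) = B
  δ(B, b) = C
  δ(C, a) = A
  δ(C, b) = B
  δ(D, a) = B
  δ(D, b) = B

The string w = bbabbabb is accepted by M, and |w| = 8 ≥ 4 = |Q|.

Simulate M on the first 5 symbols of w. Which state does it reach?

Run of M on the first 5 characters of w = b b a b b:
  step 0: A  (start)
  step 1: A  (read b: A→A)
  step 2: A  (read b: A→A)
  step 3: C  (read a: A→C)
  step 4: B  (read b: C→B)
  step 5: C  (read b: B→C)

After reading 5 characters, M is in state C.

C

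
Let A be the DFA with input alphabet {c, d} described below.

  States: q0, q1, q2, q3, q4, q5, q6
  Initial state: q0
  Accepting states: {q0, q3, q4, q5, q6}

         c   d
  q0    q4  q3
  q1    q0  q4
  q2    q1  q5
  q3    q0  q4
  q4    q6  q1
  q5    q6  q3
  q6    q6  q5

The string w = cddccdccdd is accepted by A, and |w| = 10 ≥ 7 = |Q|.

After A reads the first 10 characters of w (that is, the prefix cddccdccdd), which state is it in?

q3

Run of A on the first 10 characters of w = c d d c c d c c d d:
  step 0: q0  (start)
  step 1: q4  (read c: q0→q4)
  step 2: q1  (read d: q4→q1)
  step 3: q4  (read d: q1→q4)
  step 4: q6  (read c: q4→q6)
  step 5: q6  (read c: q6→q6)
  step 6: q5  (read d: q6→q5)
  step 7: q6  (read c: q5→q6)
  step 8: q6  (read c: q6→q6)
  step 9: q5  (read d: q6→q5)
  step 10: q3  (read d: q5→q3)

After reading 10 characters, A is in state q3.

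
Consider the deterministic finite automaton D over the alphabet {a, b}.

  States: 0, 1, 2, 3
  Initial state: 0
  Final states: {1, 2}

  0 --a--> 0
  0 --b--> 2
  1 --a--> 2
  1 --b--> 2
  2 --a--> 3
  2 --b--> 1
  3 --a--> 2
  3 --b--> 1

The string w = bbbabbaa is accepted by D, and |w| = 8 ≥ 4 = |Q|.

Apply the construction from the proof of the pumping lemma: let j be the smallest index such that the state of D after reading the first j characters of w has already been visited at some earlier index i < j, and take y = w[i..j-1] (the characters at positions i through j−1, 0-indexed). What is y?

Run of D on w = b b b a b b a a:
  step 0: 0  (start)
  step 1: 2  (read b: 0→2)
  step 2: 1  (read b: 2→1)
  step 3: 2  (read b: 1→2)   ← first repeat (2 seen earlier)
  step 4: 3  (read a: 2→3)
  step 5: 1  (read b: 3→1)
  step 6: 2  (read b: 1→2)
  step 7: 3  (read a: 2→3)
  step 8: 2  (read a: 3→2)

So i = 1, j = 3, giving x = w[0:1] = b, y = w[1:3] = bb, z = w[3:8] = abbaa.
Check: |xy| = 3 ≤ 4 and |y| = 2 ≥ 1. Reading y takes D from 2 back to 2, so every xyⁱz is accepted.

bb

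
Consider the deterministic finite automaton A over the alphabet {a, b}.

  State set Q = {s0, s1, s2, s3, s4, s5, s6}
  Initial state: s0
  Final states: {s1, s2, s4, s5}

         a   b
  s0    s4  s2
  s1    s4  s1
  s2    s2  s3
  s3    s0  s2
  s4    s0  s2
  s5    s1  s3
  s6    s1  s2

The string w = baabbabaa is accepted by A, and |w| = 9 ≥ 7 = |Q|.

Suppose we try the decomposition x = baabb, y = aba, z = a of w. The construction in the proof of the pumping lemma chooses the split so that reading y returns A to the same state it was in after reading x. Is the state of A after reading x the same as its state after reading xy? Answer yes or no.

Run of A on the first 8 characters of w = b a a b b a b a:
  step 0: s0  (start)
  step 1: s2  (read b: s0→s2)
  step 2: s2  (read a: s2→s2)
  step 3: s2  (read a: s2→s2)
  step 4: s3  (read b: s2→s3)
  step 5: s2  (read b: s3→s2)
  step 6: s2  (read a: s2→s2)
  step 7: s3  (read b: s2→s3)
  step 8: s0  (read a: s3→s0)

After x (step 5): s2. After xy (step 8): s0.
They differ (s2 ≠ s0), so y is not a cycle from the state after x; this split is not the one the pumping-lemma construction produces, and pumping y need not keep the string in L(A).

no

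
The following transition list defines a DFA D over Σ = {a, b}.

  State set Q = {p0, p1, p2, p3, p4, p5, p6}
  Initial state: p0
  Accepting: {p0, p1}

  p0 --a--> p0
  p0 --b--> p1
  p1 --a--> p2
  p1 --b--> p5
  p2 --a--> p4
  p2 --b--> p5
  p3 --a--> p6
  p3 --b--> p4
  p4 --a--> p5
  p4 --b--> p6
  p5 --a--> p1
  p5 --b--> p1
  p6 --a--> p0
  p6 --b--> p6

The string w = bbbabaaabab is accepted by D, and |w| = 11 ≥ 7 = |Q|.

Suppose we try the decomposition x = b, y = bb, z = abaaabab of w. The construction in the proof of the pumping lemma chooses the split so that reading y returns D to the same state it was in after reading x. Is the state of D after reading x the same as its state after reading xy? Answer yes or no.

Run of D on the first 3 characters of w = b b b:
  step 0: p0  (start)
  step 1: p1  (read b: p0→p1)
  step 2: p5  (read b: p1→p5)
  step 3: p1  (read b: p5→p1)

After x (step 1): p1. After xy (step 3): p1.
They match, so y = bb drives D around a cycle from p1 back to itself; pumping y any number of times keeps D in p1 before reading z, and xyⁱz ∈ L(D) for every i ≥ 0.

yes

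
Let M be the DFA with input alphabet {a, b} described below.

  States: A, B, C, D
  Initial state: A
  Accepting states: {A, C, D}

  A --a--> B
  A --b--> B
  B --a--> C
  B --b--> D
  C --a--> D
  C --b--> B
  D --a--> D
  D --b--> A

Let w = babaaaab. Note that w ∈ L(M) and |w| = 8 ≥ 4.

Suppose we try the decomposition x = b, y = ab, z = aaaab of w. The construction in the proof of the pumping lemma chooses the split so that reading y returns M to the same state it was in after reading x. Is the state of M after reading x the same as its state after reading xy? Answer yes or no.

yes

State sequence: A -b-> B -a-> C -b-> B

After x (step 1): B. After xy (step 3): B.
They match, so y = ab drives M around a cycle from B back to itself; pumping y any number of times keeps M in B before reading z, and xyⁱz ∈ L(M) for every i ≥ 0.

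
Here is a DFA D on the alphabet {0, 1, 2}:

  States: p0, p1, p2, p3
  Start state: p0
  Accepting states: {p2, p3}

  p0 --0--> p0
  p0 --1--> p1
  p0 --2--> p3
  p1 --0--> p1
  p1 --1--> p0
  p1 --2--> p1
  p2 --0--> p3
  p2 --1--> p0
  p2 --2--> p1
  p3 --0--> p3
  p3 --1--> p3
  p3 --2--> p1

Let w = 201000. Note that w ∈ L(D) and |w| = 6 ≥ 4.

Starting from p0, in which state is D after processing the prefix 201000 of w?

Run of D on the first 6 characters of w = 2 0 1 0 0 0:
  step 0: p0  (start)
  step 1: p3  (read 2: p0→p3)
  step 2: p3  (read 0: p3→p3)
  step 3: p3  (read 1: p3→p3)
  step 4: p3  (read 0: p3→p3)
  step 5: p3  (read 0: p3→p3)
  step 6: p3  (read 0: p3→p3)

After reading 6 characters, D is in state p3.

p3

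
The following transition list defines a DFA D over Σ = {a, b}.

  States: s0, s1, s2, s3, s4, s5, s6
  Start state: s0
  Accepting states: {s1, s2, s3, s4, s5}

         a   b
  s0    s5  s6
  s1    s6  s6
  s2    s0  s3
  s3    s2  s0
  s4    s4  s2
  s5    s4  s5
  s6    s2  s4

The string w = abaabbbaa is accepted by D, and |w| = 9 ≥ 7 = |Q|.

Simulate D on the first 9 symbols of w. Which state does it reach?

s4

State sequence: s0 -a-> s5 -b-> s5 -a-> s4 -a-> s4 -b-> s2 -b-> s3 -b-> s0 -a-> s5 -a-> s4

After reading 9 characters, D is in state s4.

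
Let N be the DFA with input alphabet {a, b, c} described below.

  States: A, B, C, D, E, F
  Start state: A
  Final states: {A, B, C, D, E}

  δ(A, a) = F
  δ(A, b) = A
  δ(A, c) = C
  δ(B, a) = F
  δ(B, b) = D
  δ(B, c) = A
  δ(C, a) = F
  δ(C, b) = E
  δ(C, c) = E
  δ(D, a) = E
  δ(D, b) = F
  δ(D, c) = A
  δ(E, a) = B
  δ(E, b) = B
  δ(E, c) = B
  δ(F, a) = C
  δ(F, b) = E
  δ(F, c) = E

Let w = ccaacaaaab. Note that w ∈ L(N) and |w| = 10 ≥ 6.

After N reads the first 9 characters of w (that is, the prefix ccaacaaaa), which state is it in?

F

State sequence: A -c-> C -c-> E -a-> B -a-> F -c-> E -a-> B -a-> F -a-> C -a-> F

After reading 9 characters, N is in state F.
(This kind of state-tracing is the core of the pumping-lemma construction: with 6 states, pigeonhole forces a repeat within the first 6 steps.)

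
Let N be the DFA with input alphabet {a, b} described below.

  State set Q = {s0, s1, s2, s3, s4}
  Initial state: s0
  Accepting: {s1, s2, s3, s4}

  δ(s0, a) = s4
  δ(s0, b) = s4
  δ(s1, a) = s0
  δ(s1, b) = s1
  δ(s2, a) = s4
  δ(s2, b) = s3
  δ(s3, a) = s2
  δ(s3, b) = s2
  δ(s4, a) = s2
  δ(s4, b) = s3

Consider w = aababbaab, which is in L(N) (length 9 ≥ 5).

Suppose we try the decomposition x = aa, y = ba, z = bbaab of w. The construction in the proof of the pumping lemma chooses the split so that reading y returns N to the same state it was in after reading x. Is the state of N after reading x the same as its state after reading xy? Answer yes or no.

yes

Run of N on the first 4 characters of w = a a b a:
  step 0: s0  (start)
  step 1: s4  (read a: s0→s4)
  step 2: s2  (read a: s4→s2)
  step 3: s3  (read b: s2→s3)
  step 4: s2  (read a: s3→s2)

After x (step 2): s2. After xy (step 4): s2.
They match, so y = ba drives N around a cycle from s2 back to itself; pumping y any number of times keeps N in s2 before reading z, and xyⁱz ∈ L(N) for every i ≥ 0.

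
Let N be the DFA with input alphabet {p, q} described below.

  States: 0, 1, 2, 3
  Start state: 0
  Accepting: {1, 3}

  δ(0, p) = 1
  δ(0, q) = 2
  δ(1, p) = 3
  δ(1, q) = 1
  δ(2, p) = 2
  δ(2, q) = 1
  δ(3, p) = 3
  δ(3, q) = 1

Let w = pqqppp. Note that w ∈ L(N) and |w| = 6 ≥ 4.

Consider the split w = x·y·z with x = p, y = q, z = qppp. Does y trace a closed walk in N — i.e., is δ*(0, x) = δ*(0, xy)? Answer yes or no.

Run of N on the first 2 characters of w = p q:
  step 0: 0  (start)
  step 1: 1  (read p: 0→1)
  step 2: 1  (read q: 1→1)

After x (step 1): 1. After xy (step 2): 1.
They match, so y = q drives N around a cycle from 1 back to itself; pumping y any number of times keeps N in 1 before reading z, and xyⁱz ∈ L(N) for every i ≥ 0.

yes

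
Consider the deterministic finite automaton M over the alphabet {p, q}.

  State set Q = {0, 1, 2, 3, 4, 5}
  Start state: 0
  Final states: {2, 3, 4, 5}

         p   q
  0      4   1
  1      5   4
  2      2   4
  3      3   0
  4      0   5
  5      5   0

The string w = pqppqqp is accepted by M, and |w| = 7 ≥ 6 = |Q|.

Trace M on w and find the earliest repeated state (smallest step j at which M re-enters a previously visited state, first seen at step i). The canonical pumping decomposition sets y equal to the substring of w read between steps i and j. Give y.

p

Run of M on w = p q p p q q p:
  step 0: 0  (start)
  step 1: 4  (read p: 0→4)
  step 2: 5  (read q: 4→5)
  step 3: 5  (read p: 5→5)   ← first repeat (5 seen earlier)
  step 4: 5  (read p: 5→5)
  step 5: 0  (read q: 5→0)
  step 6: 1  (read q: 0→1)
  step 7: 5  (read p: 1→5)

So i = 2, j = 3, giving x = w[0:2] = pq, y = w[2:3] = p, z = w[3:7] = pqqp.
Check: |xy| = 3 ≤ 6 and |y| = 1 ≥ 1. Reading y takes M from 5 back to 5, so every xyⁱz is accepted.
With |Q| = 6, pigeonhole forces a state repeat no later than step 6; the substring read between the first and second visits to that state can be pumped.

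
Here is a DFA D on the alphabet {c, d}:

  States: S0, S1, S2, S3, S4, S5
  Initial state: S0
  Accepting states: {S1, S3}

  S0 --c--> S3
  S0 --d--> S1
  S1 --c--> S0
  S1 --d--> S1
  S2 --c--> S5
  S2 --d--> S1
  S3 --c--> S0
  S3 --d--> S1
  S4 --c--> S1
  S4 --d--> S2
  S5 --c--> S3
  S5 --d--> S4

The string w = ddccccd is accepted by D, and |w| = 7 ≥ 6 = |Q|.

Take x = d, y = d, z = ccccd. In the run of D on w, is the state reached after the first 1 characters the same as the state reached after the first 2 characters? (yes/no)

yes

Run of D on the first 2 characters of w = d d:
  step 0: S0  (start)
  step 1: S1  (read d: S0→S1)
  step 2: S1  (read d: S1→S1)

After x (step 1): S1. After xy (step 2): S1.
They match, so y = d drives D around a cycle from S1 back to itself; pumping y any number of times keeps D in S1 before reading z, and xyⁱz ∈ L(D) for every i ≥ 0.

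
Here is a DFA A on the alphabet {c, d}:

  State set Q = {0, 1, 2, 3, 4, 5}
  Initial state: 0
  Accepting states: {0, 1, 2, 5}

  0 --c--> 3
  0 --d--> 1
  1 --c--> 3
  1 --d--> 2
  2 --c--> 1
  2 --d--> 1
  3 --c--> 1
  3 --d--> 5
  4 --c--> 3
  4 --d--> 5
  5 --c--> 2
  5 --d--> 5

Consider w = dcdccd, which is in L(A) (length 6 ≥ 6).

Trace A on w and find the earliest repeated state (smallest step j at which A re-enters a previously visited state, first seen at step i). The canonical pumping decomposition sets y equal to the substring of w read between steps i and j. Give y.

cdcc

State sequence: 0 -d-> 1 -c-> 3 -d-> 5 -c-> 2 -c-> 1 -d-> 2
First repeat at step 5: 1 was already visited.

So i = 1, j = 5, giving x = w[0:1] = d, y = w[1:5] = cdcc, z = w[5:6] = d.
Check: |xy| = 5 ≤ 6 and |y| = 4 ≥ 1. Reading y takes A from 1 back to 1, so every xyⁱz is accepted.
With |Q| = 6, pigeonhole forces a state repeat no later than step 6; the substring read between the first and second visits to that state can be pumped.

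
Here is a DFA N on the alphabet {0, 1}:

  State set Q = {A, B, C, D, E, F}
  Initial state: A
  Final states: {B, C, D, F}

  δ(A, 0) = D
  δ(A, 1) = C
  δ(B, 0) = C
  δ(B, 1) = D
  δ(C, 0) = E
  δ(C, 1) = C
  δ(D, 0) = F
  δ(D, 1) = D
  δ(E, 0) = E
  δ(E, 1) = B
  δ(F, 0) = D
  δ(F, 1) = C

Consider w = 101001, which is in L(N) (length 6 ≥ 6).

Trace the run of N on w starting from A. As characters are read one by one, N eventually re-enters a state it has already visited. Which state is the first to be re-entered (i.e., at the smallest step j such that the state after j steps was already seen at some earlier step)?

State sequence: A -1-> C -0-> E -1-> B -0-> C -0-> E -1-> B
First repeat at step 4: C was already visited.

The earliest repeat is at step j = 4: N is in C, which it already visited at step i = 1.
Since N has 6 states, any run of length ≥ 6 visits 6+1 states, so by pigeonhole some state repeats within the first 6 steps — that repeat gives the pumpable loop.

C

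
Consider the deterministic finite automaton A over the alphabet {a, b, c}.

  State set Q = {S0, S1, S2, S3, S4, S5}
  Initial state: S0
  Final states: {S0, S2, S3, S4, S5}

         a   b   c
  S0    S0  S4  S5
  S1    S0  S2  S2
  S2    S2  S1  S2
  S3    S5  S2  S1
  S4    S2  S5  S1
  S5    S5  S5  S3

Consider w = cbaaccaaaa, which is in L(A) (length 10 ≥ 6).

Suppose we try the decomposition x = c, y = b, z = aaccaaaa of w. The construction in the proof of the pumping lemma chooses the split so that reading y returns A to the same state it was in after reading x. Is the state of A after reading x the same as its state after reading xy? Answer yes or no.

State sequence: S0 -c-> S5 -b-> S5

After x (step 1): S5. After xy (step 2): S5.
They match, so y = b drives A around a cycle from S5 back to itself; pumping y any number of times keeps A in S5 before reading z, and xyⁱz ∈ L(A) for every i ≥ 0.

yes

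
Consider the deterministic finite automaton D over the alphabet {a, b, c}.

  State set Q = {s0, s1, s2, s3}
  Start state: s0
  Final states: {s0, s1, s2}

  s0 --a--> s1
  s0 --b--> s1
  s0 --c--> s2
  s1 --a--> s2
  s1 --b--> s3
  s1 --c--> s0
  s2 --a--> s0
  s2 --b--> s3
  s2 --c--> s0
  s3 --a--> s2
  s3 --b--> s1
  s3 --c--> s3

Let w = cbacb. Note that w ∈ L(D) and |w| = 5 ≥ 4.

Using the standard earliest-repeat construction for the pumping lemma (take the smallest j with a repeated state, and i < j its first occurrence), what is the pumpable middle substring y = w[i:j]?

ba

Run of D on w = c b a c b:
  step 0: s0  (start)
  step 1: s2  (read c: s0→s2)
  step 2: s3  (read b: s2→s3)
  step 3: s2  (read a: s3→s2)   ← first repeat (s2 seen earlier)
  step 4: s0  (read c: s2→s0)
  step 5: s1  (read b: s0→s1)

So i = 1, j = 3, giving x = w[0:1] = c, y = w[1:3] = ba, z = w[3:5] = cb.
Check: |xy| = 3 ≤ 4 and |y| = 2 ≥ 1. Reading y takes D from s2 back to s2, so every xyⁱz is accepted.
Pumping length from the standard proof: p = 4 (the number of states). The repeated state found above gives |xy| = j ≤ 4 and |y| = j − i ≥ 1.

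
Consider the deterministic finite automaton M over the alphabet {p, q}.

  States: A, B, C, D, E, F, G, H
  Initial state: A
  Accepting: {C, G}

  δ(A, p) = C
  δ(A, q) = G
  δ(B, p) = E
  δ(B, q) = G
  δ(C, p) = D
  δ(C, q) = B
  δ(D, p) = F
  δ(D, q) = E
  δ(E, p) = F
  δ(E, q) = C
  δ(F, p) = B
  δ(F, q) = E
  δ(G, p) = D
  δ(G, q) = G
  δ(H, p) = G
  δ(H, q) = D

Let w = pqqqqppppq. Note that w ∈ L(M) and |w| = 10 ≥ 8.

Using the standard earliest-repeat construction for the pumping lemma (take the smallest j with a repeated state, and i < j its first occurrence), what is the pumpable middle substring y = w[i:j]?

q

Run of M on w = p q q q q p p p p q:
  step 0: A  (start)
  step 1: C  (read p: A→C)
  step 2: B  (read q: C→B)
  step 3: G  (read q: B→G)
  step 4: G  (read q: G→G)   ← first repeat (G seen earlier)
  step 5: G  (read q: G→G)
  step 6: D  (read p: G→D)
  step 7: F  (read p: D→F)
  step 8: B  (read p: F→B)
  step 9: E  (read p: B→E)
  step 10: C  (read q: E→C)

So i = 3, j = 4, giving x = w[0:3] = pqq, y = w[3:4] = q, z = w[4:10] = qppppq.
Check: |xy| = 4 ≤ 8 and |y| = 1 ≥ 1. Reading y takes M from G back to G, so every xyⁱz is accepted.
With |Q| = 8, pigeonhole forces a state repeat no later than step 8; the substring read between the first and second visits to that state can be pumped.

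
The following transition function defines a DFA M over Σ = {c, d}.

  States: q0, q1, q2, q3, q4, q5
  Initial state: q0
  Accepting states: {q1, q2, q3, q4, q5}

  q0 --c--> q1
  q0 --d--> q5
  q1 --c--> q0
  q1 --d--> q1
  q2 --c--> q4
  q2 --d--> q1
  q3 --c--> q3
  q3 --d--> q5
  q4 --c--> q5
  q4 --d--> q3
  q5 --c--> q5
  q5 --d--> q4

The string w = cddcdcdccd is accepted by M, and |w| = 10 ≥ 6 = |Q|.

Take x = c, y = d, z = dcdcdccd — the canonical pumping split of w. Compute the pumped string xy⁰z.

xy⁰z = xz = c·dcdcdccd = cdcdcdccd.
Reading y = d takes M from q1 back to q1, so after x the machine is still in q1, and z then leads to the accepting state q4. Hence cdcdcdccd ∈ L(M).

cdcdcdccd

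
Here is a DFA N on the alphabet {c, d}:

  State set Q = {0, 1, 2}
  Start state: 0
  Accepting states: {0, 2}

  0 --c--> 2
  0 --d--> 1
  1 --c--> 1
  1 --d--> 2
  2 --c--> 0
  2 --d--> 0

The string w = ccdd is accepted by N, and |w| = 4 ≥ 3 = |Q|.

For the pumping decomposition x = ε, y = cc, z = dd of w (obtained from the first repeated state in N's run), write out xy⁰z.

xy⁰z = xz = ε·dd = dd.
Reading y = cc takes N from 0 back to 0, so after x the machine is still in 0, and z then leads to the accepting state 2. Hence dd ∈ L(N).

dd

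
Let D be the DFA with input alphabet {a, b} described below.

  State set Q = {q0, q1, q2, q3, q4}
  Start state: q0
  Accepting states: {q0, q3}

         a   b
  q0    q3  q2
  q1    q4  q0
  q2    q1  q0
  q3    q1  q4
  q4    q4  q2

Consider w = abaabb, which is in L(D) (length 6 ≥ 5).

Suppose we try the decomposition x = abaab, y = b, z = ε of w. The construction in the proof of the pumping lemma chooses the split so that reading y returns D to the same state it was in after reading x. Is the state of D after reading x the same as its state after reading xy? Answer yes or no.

no

Run of D on the first 6 characters of w = a b a a b b:
  step 0: q0  (start)
  step 1: q3  (read a: q0→q3)
  step 2: q4  (read b: q3→q4)
  step 3: q4  (read a: q4→q4)
  step 4: q4  (read a: q4→q4)
  step 5: q2  (read b: q4→q2)
  step 6: q0  (read b: q2→q0)

After x (step 5): q2. After xy (step 6): q0.
They differ (q2 ≠ q0), so y is not a cycle from the state after x; this split is not the one the pumping-lemma construction produces, and pumping y need not keep the string in L(D).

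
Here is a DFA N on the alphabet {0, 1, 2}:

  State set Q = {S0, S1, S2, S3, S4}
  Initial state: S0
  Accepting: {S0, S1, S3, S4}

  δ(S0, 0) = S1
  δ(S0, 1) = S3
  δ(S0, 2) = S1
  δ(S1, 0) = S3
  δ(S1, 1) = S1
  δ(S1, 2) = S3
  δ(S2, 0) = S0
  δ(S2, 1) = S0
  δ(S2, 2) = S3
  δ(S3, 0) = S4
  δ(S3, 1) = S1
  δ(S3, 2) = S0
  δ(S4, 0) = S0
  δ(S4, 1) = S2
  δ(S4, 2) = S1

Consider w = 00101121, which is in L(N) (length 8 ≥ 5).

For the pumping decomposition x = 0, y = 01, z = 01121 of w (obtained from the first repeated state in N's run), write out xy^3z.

001010101121

xy^3z = 0·01·01·01·01121 = 001010101121.
Reading y = 01 takes N from S1 back to S1, so after x·y·y·y the machine is still in S1, and z then leads to the accepting state S1. Hence 001010101121 ∈ L(N).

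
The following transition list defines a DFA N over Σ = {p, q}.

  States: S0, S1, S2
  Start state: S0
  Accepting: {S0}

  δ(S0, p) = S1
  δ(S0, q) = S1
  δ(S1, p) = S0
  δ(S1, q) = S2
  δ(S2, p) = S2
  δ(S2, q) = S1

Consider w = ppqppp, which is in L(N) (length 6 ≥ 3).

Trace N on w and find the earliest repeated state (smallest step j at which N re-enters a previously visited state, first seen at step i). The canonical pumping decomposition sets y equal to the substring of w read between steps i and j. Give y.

pp

Run of N on w = p p q p p p:
  step 0: S0  (start)
  step 1: S1  (read p: S0→S1)
  step 2: S0  (read p: S1→S0)   ← first repeat (S0 seen earlier)
  step 3: S1  (read q: S0→S1)
  step 4: S0  (read p: S1→S0)
  step 5: S1  (read p: S0→S1)
  step 6: S0  (read p: S1→S0)

So i = 0, j = 2, giving x = w[0:0] = ε, y = w[0:2] = pp, z = w[2:6] = qppp.
Check: |xy| = 2 ≤ 3 and |y| = 2 ≥ 1. Reading y takes N from S0 back to S0, so every xyⁱz is accepted.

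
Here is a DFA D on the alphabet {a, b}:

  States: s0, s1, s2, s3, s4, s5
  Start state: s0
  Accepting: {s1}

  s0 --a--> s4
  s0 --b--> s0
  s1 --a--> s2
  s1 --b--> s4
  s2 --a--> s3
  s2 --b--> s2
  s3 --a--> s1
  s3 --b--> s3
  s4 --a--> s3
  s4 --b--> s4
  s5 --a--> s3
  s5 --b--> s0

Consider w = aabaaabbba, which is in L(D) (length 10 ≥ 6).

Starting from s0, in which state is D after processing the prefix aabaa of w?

s2

Run of D on the first 5 characters of w = a a b a a:
  step 0: s0  (start)
  step 1: s4  (read a: s0→s4)
  step 2: s3  (read a: s4→s3)
  step 3: s3  (read b: s3→s3)
  step 4: s1  (read a: s3→s1)
  step 5: s2  (read a: s1→s2)

After reading 5 characters, D is in state s2.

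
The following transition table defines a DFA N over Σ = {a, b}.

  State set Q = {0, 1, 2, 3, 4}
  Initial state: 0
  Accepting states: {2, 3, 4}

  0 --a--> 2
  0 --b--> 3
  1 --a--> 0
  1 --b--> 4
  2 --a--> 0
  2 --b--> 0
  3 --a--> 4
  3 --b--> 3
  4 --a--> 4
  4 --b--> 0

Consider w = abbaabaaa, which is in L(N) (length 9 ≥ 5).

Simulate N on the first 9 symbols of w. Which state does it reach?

2

Run of N on the first 9 characters of w = a b b a a b a a a:
  step 0: 0  (start)
  step 1: 2  (read a: 0→2)
  step 2: 0  (read b: 2→0)
  step 3: 3  (read b: 0→3)
  step 4: 4  (read a: 3→4)
  step 5: 4  (read a: 4→4)
  step 6: 0  (read b: 4→0)
  step 7: 2  (read a: 0→2)
  step 8: 0  (read a: 2→0)
  step 9: 2  (read a: 0→2)

After reading 9 characters, N is in state 2.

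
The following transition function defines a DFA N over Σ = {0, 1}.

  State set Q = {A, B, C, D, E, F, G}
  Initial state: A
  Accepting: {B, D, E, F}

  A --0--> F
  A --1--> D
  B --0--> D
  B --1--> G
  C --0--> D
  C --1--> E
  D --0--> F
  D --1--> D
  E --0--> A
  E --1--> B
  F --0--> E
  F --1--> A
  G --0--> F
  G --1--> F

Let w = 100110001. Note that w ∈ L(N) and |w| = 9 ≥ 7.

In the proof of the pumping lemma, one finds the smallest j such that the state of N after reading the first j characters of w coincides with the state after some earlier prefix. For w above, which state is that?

Run of N on w = 1 0 0 1 1 0 0 0 1:
  step 0: A  (start)
  step 1: D  (read 1: A→D)
  step 2: F  (read 0: D→F)
  step 3: E  (read 0: F→E)
  step 4: B  (read 1: E→B)
  step 5: G  (read 1: B→G)
  step 6: F  (read 0: G→F)   ← first repeat (F seen earlier)
  step 7: E  (read 0: F→E)
  step 8: A  (read 0: E→A)
  step 9: D  (read 1: A→D)

The earliest repeat is at step j = 6: N is in F, which it already visited at step i = 2.
With |Q| = 7, pigeonhole forces a state repeat no later than step 7; the substring read between the first and second visits to that state can be pumped.

F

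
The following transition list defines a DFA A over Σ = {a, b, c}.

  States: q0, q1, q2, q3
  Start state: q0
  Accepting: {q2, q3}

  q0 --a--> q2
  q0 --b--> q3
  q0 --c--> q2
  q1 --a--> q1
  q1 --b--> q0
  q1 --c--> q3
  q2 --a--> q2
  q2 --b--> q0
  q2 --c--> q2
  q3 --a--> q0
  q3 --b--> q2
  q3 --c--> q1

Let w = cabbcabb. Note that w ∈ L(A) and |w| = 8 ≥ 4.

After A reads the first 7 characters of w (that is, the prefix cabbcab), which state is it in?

q0

State sequence: q0 -c-> q2 -a-> q2 -b-> q0 -b-> q3 -c-> q1 -a-> q1 -b-> q0

After reading 7 characters, A is in state q0.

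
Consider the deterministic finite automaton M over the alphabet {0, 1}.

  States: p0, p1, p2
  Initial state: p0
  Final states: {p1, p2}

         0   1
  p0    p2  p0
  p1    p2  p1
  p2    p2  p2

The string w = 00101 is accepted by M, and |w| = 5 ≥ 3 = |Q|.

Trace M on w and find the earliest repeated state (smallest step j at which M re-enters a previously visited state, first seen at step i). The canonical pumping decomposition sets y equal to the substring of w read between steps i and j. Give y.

0

Run of M on w = 0 0 1 0 1:
  step 0: p0  (start)
  step 1: p2  (read 0: p0→p2)
  step 2: p2  (read 0: p2→p2)   ← first repeat (p2 seen earlier)
  step 3: p2  (read 1: p2→p2)
  step 4: p2  (read 0: p2→p2)
  step 5: p2  (read 1: p2→p2)

So i = 1, j = 2, giving x = w[0:1] = 0, y = w[1:2] = 0, z = w[2:5] = 101.
Check: |xy| = 2 ≤ 3 and |y| = 1 ≥ 1. Reading y takes M from p2 back to p2, so every xyⁱz is accepted.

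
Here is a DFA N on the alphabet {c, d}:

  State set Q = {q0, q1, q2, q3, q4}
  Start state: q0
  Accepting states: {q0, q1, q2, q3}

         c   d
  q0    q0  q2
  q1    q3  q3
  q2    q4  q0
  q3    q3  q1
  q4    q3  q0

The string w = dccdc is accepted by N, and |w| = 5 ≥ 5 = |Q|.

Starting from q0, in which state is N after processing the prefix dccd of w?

q1

State sequence: q0 -d-> q2 -c-> q4 -c-> q3 -d-> q1

After reading 4 characters, N is in state q1.
(This kind of state-tracing is the core of the pumping-lemma construction: with 5 states, pigeonhole forces a repeat within the first 5 steps.)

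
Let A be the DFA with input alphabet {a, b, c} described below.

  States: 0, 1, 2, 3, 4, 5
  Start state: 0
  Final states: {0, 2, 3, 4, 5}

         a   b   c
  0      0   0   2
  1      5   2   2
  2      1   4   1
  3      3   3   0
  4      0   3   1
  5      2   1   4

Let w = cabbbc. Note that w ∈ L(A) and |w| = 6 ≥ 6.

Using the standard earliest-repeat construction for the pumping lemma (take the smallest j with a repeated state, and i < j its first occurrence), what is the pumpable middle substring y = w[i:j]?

State sequence: 0 -c-> 2 -a-> 1 -b-> 2 -b-> 4 -b-> 3 -c-> 0
First repeat at step 3: 2 was already visited.

So i = 1, j = 3, giving x = w[0:1] = c, y = w[1:3] = ab, z = w[3:6] = bbc.
Check: |xy| = 3 ≤ 6 and |y| = 2 ≥ 1. Reading y takes A from 2 back to 2, so every xyⁱz is accepted.

ab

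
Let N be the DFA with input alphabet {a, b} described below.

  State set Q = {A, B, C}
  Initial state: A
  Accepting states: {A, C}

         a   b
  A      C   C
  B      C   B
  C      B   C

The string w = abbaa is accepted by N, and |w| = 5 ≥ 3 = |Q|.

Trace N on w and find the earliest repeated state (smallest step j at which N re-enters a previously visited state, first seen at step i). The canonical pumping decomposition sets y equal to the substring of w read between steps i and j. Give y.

b

State sequence: A -a-> C -b-> C -b-> C -a-> B -a-> C
First repeat at step 2: C was already visited.

So i = 1, j = 2, giving x = w[0:1] = a, y = w[1:2] = b, z = w[2:5] = baa.
Check: |xy| = 2 ≤ 3 and |y| = 1 ≥ 1. Reading y takes N from C back to C, so every xyⁱz is accepted.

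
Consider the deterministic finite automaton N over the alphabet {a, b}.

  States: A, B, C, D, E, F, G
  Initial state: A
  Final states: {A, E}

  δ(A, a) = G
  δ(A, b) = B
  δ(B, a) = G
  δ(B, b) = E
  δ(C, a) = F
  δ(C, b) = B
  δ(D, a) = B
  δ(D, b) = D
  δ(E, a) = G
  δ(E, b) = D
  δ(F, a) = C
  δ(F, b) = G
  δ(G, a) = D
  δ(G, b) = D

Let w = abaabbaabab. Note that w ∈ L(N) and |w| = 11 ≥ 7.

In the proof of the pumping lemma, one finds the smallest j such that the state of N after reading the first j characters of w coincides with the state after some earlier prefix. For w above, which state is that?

State sequence: A -a-> G -b-> D -a-> B -a-> G -b-> D -b-> D -a-> B -a-> G -b-> D -a-> B -b-> E
First repeat at step 4: G was already visited.

The earliest repeat is at step j = 4: N is in G, which it already visited at step i = 1.
Pumping length from the standard proof: p = 7 (the number of states). The repeated state found above gives |xy| = j ≤ 7 and |y| = j − i ≥ 1.

G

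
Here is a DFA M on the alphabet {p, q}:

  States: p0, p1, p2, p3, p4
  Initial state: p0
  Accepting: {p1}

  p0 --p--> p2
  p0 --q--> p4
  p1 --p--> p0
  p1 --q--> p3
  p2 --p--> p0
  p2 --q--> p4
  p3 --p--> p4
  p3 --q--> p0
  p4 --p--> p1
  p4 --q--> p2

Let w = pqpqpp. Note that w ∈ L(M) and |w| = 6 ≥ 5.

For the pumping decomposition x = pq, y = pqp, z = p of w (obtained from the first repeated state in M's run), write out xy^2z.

pqpqppqpp

xy^2z = pq·pqp·pqp·p = pqpqppqpp.
Reading y = pqp takes M from p4 back to p4, so after x·y·y the machine is still in p4, and z then leads to the accepting state p1. Hence pqpqppqpp ∈ L(M).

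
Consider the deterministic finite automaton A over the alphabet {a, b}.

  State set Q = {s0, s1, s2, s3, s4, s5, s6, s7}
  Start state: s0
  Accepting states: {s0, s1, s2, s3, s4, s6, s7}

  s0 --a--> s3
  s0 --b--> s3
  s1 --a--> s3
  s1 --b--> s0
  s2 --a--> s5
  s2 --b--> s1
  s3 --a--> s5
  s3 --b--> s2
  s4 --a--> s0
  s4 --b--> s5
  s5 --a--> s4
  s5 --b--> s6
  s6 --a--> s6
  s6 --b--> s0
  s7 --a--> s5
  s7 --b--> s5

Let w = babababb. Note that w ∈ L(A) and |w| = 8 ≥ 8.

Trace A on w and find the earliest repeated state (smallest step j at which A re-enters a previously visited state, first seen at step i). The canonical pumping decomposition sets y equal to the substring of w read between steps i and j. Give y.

a

State sequence: s0 -b-> s3 -a-> s5 -b-> s6 -a-> s6 -b-> s0 -a-> s3 -b-> s2 -b-> s1
First repeat at step 4: s6 was already visited.

So i = 3, j = 4, giving x = w[0:3] = bab, y = w[3:4] = a, z = w[4:8] = babb.
Check: |xy| = 4 ≤ 8 and |y| = 1 ≥ 1. Reading y takes A from s6 back to s6, so every xyⁱz is accepted.
The DFA has 8 states, so the proof of the pumping lemma guarantees a repeated state among the first 8+1 visited; the segment between the two visits is the pumpable y.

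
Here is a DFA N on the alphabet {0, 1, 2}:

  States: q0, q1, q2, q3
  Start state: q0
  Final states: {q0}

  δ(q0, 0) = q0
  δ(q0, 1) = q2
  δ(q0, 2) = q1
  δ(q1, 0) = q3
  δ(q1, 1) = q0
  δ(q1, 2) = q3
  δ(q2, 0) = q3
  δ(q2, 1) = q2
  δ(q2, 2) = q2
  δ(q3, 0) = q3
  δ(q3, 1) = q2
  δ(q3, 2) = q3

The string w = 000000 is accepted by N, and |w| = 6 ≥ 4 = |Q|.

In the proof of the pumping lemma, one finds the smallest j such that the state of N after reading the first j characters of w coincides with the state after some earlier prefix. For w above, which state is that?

q0

Run of N on w = 0 0 0 0 0 0:
  step 0: q0  (start)
  step 1: q0  (read 0: q0→q0)   ← first repeat (q0 seen earlier)
  step 2: q0  (read 0: q0→q0)
  step 3: q0  (read 0: q0→q0)
  step 4: q0  (read 0: q0→q0)
  step 5: q0  (read 0: q0→q0)
  step 6: q0  (read 0: q0→q0)

The earliest repeat is at step j = 1: N is in q0, which it already visited at step i = 0.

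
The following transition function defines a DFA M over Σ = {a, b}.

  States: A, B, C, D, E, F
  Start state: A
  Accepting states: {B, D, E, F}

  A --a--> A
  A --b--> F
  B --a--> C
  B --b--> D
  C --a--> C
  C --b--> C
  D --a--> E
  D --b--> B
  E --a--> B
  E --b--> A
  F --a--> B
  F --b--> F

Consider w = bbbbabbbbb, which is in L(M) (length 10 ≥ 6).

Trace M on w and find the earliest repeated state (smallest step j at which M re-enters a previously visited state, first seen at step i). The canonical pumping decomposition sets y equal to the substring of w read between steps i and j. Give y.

State sequence: A -b-> F -b-> F -b-> F -b-> F -a-> B -b-> D -b-> B -b-> D -b-> B -b-> D
First repeat at step 2: F was already visited.

So i = 1, j = 2, giving x = w[0:1] = b, y = w[1:2] = b, z = w[2:10] = bbabbbbb.
Check: |xy| = 2 ≤ 6 and |y| = 1 ≥ 1. Reading y takes M from F back to F, so every xyⁱz is accepted.

b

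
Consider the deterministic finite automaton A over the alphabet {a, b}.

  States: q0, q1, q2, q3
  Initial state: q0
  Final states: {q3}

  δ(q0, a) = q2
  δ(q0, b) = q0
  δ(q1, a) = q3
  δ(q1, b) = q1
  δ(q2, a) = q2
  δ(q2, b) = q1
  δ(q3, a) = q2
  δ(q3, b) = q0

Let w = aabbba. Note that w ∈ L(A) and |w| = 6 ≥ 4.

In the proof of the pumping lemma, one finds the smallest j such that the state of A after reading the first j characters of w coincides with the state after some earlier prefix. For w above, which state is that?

Run of A on w = a a b b b a:
  step 0: q0  (start)
  step 1: q2  (read a: q0→q2)
  step 2: q2  (read a: q2→q2)   ← first repeat (q2 seen earlier)
  step 3: q1  (read b: q2→q1)
  step 4: q1  (read b: q1→q1)
  step 5: q1  (read b: q1→q1)
  step 6: q3  (read a: q1→q3)

The earliest repeat is at step j = 2: A is in q2, which it already visited at step i = 1.
Since A has 4 states, any run of length ≥ 4 visits 4+1 states, so by pigeonhole some state repeats within the first 4 steps — that repeat gives the pumpable loop.

q2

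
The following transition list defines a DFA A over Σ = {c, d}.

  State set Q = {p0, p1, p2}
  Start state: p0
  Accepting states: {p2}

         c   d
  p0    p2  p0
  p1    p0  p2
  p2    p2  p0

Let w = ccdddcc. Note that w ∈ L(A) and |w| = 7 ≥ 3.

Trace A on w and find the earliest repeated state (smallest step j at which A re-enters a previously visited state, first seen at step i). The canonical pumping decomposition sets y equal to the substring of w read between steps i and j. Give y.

c

Run of A on w = c c d d d c c:
  step 0: p0  (start)
  step 1: p2  (read c: p0→p2)
  step 2: p2  (read c: p2→p2)   ← first repeat (p2 seen earlier)
  step 3: p0  (read d: p2→p0)
  step 4: p0  (read d: p0→p0)
  step 5: p0  (read d: p0→p0)
  step 6: p2  (read c: p0→p2)
  step 7: p2  (read c: p2→p2)

So i = 1, j = 2, giving x = w[0:1] = c, y = w[1:2] = c, z = w[2:7] = dddcc.
Check: |xy| = 2 ≤ 3 and |y| = 1 ≥ 1. Reading y takes A from p2 back to p2, so every xyⁱz is accepted.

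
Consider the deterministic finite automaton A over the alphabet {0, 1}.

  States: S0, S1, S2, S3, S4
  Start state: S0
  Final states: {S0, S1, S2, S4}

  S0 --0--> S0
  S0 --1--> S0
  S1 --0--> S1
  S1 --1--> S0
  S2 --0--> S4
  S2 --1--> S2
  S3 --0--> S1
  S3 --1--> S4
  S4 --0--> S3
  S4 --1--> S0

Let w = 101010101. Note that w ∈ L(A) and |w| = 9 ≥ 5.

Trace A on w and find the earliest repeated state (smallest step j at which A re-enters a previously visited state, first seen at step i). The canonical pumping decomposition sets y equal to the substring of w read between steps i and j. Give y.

State sequence: S0 -1-> S0 -0-> S0 -1-> S0 -0-> S0 -1-> S0 -0-> S0 -1-> S0 -0-> S0 -1-> S0
First repeat at step 1: S0 was already visited.

So i = 0, j = 1, giving x = w[0:0] = ε, y = w[0:1] = 1, z = w[1:9] = 01010101.
Check: |xy| = 1 ≤ 5 and |y| = 1 ≥ 1. Reading y takes A from S0 back to S0, so every xyⁱz is accepted.
Pumping length from the standard proof: p = 5 (the number of states). The repeated state found above gives |xy| = j ≤ 5 and |y| = j − i ≥ 1.

1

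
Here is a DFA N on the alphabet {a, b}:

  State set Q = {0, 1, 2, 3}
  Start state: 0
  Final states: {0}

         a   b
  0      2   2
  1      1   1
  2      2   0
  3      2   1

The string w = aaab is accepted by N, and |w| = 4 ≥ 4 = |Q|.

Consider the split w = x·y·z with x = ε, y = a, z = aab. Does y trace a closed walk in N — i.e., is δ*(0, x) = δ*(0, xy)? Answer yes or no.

State sequence: 0 -a-> 2

After x (step 0): 0. After xy (step 1): 2.
They differ (0 ≠ 2), so y is not a cycle from the state after x; this split is not the one the pumping-lemma construction produces, and pumping y need not keep the string in L(N).

no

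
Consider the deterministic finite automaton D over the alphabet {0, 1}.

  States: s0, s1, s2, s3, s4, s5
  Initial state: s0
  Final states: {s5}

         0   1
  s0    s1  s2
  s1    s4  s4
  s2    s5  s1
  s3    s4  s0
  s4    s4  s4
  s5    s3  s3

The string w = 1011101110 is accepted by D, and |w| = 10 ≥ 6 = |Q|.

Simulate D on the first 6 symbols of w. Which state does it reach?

Run of D on the first 6 characters of w = 1 0 1 1 1 0:
  step 0: s0  (start)
  step 1: s2  (read 1: s0→s2)
  step 2: s5  (read 0: s2→s5)
  step 3: s3  (read 1: s5→s3)
  step 4: s0  (read 1: s3→s0)
  step 5: s2  (read 1: s0→s2)
  step 6: s5  (read 0: s2→s5)

After reading 6 characters, D is in state s5.

s5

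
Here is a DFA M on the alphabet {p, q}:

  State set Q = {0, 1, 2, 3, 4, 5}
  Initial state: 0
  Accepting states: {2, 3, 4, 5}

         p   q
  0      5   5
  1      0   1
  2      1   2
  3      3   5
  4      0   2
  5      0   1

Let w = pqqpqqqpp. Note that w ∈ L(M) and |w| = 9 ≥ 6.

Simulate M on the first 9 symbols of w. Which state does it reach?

Run of M on the first 9 characters of w = p q q p q q q p p:
  step 0: 0  (start)
  step 1: 5  (read p: 0→5)
  step 2: 1  (read q: 5→1)
  step 3: 1  (read q: 1→1)
  step 4: 0  (read p: 1→0)
  step 5: 5  (read q: 0→5)
  step 6: 1  (read q: 5→1)
  step 7: 1  (read q: 1→1)
  step 8: 0  (read p: 1→0)
  step 9: 5  (read p: 0→5)

After reading 9 characters, M is in state 5.
(This kind of state-tracing is the core of the pumping-lemma construction: with 6 states, pigeonhole forces a repeat within the first 6 steps.)

5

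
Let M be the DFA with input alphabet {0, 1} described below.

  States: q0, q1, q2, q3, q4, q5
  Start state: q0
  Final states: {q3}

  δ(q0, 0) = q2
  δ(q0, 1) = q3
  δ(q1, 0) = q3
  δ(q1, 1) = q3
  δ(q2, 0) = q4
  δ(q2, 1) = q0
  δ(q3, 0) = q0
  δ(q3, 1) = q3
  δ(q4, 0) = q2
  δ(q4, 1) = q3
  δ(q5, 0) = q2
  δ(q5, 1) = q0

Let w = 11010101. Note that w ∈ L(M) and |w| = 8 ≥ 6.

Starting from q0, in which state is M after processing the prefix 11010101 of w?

q3

State sequence: q0 -1-> q3 -1-> q3 -0-> q0 -1-> q3 -0-> q0 -1-> q3 -0-> q0 -1-> q3

After reading 8 characters, M is in state q3.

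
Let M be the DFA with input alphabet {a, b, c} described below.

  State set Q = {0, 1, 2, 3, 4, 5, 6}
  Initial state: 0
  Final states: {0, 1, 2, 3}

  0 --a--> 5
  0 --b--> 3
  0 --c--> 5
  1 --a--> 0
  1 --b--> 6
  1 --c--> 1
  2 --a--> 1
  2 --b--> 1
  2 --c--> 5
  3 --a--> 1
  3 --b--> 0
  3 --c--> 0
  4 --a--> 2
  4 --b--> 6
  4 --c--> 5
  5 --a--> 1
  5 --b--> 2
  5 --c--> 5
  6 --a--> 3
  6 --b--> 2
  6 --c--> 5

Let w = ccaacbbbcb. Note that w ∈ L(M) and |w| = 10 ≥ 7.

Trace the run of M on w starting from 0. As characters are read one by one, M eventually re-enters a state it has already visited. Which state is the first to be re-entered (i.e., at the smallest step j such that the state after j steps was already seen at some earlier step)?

5

Run of M on w = c c a a c b b b c b:
  step 0: 0  (start)
  step 1: 5  (read c: 0→5)
  step 2: 5  (read c: 5→5)   ← first repeat (5 seen earlier)
  step 3: 1  (read a: 5→1)
  step 4: 0  (read a: 1→0)
  step 5: 5  (read c: 0→5)
  step 6: 2  (read b: 5→2)
  step 7: 1  (read b: 2→1)
  step 8: 6  (read b: 1→6)
  step 9: 5  (read c: 6→5)
  step 10: 2  (read b: 5→2)

The earliest repeat is at step j = 2: M is in 5, which it already visited at step i = 1.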